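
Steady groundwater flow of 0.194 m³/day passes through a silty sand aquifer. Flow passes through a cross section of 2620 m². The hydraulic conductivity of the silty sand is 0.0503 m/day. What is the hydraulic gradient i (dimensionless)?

From Q = K·A·i, i = Q / (K·A) = 0.194 / (0.05030 × 2620) = 0.001472.

0.00147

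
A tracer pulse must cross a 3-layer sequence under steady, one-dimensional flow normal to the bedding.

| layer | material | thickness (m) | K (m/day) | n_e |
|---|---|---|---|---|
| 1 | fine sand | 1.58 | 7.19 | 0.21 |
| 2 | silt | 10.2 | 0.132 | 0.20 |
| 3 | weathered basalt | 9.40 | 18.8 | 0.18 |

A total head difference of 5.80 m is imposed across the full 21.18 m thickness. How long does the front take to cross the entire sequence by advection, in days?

54.6

With flow normal to the layers, continuity requires the same specific discharge q through every layer.
Σ(b_i/K_i) = 1.58/7.19 + 10.2/0.132 + 9.40/18.8 = 77.99 d.
q = Δh / Σ(b_i/K_i) = 5.80 / 77.99 = 0.07437 m/day.
In each layer the seepage velocity is v_i = q/n_i, so the layer transit time is t_i = b_i·n_i / q:
  layer 1 (fine sand): t_1 = 1.58 × 0.21 / 0.07437 = 4.462 d
  layer 2 (silt): t_2 = 10.2 × 0.20 / 0.07437 = 27.43 d
  layer 3 (weathered basalt): t_3 = 9.40 × 0.18 / 0.07437 = 22.75 d
Total t = Σ t_i = 54.65 days.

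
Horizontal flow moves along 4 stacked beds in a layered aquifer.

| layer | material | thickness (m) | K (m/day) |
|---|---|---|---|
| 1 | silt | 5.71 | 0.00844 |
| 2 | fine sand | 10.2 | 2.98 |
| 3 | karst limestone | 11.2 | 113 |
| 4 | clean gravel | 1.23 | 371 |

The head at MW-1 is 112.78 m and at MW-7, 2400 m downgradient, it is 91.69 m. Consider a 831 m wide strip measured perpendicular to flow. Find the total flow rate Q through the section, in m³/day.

Flow is parallel to layering, so each bed carries its own Darcy discharge and the transmissivities add.
Σ(K_i·b_i) = 0.00844×5.71 + 2.98×10.2 + 113×11.2 + 371×1.23 = 1752 m²/day.
Hydraulic gradient i = (112.78 − 91.69) / 2400 = 21.09 / 2400 = 0.008788.
Q = Σ(K_i·b_i) · W · i = 1752 × 831 × 0.008788 = 12797 m³/day.

12800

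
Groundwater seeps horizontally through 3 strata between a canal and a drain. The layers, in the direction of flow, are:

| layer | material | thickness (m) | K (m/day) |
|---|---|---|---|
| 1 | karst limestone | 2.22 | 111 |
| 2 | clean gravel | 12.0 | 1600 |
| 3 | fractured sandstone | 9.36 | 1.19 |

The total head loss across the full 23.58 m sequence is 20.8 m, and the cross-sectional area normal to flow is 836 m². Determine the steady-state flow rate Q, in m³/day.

Flow is perpendicular to layering, so the layers act in series and the equivalent K is the thickness-weighted harmonic mean.
Total thickness L = 2.22 + 12.0 + 9.36 = 23.58 m.
Σ(b_i/K_i) = 2.22/111 + 12.0/1600 + 9.36/1.19 = 7.893 d.
K_eq = L / Σ(b_i/K_i) = 23.58 / 7.893 = 2.987 m/day.
Q = K_eq · A · (Δh/L) = 2.987 × 836 × (20.8/23.58) = 2203 m³/day.

2200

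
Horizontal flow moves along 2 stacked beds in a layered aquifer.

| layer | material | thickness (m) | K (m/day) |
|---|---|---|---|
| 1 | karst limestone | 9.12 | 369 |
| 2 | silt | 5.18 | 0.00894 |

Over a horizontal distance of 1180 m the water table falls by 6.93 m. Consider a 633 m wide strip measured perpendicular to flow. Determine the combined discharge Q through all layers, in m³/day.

Flow is parallel to layering, so each bed carries its own Darcy discharge and the transmissivities add.
Σ(K_i·b_i) = 369×9.12 + 0.00894×5.18 = 3365 m²/day.
Hydraulic gradient i = Δh / L = 6.93 / 1180 = 0.005873.
Q = Σ(K_i·b_i) · W · i = 3365 × 633 × 0.005873 = 12511 m³/day.

12500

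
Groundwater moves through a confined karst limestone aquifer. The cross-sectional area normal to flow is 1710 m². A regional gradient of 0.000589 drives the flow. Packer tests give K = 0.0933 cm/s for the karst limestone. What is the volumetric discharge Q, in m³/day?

Convert K: 0.0933 cm/s × 864 = 80.61 m/day.
Hydraulic gradient i = 0.000589.
Darcy's law: Q = K · A · i = 80.61 × 1710 × 0.0005890 = 81.19 m³/day.

81.2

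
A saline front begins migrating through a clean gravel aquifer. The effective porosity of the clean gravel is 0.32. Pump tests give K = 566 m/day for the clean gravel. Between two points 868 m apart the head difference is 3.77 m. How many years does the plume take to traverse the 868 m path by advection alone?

Hydraulic gradient i = Δh / L = 3.77 / 868 = 0.004343.
Darcy flux q = K · i = 566.0 × 0.004343 = 2.458 m/day.
Seepage velocity v = q / n_e = 2.458 / 0.32 = 7.682 m/day.
Travel time t = L / v = 868 / 7.682 = 113.0 days = 0.3093 years.

0.309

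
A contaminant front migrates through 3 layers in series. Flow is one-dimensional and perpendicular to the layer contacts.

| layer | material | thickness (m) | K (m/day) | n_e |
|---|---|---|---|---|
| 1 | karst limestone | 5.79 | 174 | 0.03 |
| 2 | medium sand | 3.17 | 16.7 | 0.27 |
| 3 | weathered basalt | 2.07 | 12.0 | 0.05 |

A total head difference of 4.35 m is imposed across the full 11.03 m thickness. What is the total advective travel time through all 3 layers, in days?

With flow normal to the layers, continuity requires the same specific discharge q through every layer.
Σ(b_i/K_i) = 5.79/174 + 3.17/16.7 + 2.07/12.0 = 0.3956 d.
q = Δh / Σ(b_i/K_i) = 4.35 / 0.3956 = 11.00 m/day.
In each layer the seepage velocity is v_i = q/n_i, so the layer transit time is t_i = b_i·n_i / q:
  layer 1 (karst limestone): t_1 = 5.79 × 0.03 / 11.00 = 0.01580 d
  layer 2 (medium sand): t_2 = 3.17 × 0.27 / 11.00 = 0.07784 d
  layer 3 (weathered basalt): t_3 = 2.07 × 0.05 / 11.00 = 0.009412 d
Total t = Σ t_i = 0.1030 days.

0.103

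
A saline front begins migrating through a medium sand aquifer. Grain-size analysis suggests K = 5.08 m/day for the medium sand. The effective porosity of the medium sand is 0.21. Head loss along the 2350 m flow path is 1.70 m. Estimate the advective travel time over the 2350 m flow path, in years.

368

Hydraulic gradient i = Δh / L = 1.70 / 2350 = 0.0007234.
Darcy flux q = K · i = 5.080 × 0.0007234 = 0.003675 m/day.
Seepage velocity v = q / n_e = 0.003675 / 0.21 = 0.01750 m/day.
Travel time t = L / v = 2350 / 0.01750 = 1.343e+05 days = 367.7 years.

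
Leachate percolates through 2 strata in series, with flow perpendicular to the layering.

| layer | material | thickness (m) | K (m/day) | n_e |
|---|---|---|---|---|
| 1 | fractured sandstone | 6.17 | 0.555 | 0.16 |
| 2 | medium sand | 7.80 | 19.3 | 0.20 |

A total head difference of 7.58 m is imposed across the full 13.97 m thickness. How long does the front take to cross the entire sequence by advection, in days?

With flow normal to the layers, continuity requires the same specific discharge q through every layer.
Σ(b_i/K_i) = 6.17/0.555 + 7.80/19.3 = 11.52 d.
q = Δh / Σ(b_i/K_i) = 7.58 / 11.52 = 0.6579 m/day.
In each layer the seepage velocity is v_i = q/n_i, so the layer transit time is t_i = b_i·n_i / q:
  layer 1 (fractured sandstone): t_1 = 6.17 × 0.16 / 0.6579 = 1.501 d
  layer 2 (medium sand): t_2 = 7.80 × 0.20 / 0.6579 = 2.371 d
Total t = Σ t_i = 3.872 days.

3.87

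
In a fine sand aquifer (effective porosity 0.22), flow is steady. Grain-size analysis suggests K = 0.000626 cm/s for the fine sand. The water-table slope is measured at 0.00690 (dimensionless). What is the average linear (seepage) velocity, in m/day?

0.0170

Convert K: 0.000626 cm/s × 864 = 0.5409 m/day.
Hydraulic gradient i = 0.00690.
Darcy flux q = K · i = 0.5409 × 0.006900 = 0.003732 m/day.
Seepage velocity v = q / n_e = 0.003732 / 0.22 = 0.01696 m/day.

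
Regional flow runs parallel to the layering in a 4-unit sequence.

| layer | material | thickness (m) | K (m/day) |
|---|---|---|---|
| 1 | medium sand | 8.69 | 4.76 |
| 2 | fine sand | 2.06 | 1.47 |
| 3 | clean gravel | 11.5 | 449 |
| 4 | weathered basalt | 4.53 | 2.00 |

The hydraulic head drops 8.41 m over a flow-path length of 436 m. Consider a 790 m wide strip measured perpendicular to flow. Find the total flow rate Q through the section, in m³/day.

Flow is parallel to layering, so each bed carries its own Darcy discharge and the transmissivities add.
Σ(K_i·b_i) = 4.76×8.69 + 1.47×2.06 + 449×11.5 + 2.00×4.53 = 5217 m²/day.
Hydraulic gradient i = Δh / L = 8.41 / 436 = 0.01929.
Q = Σ(K_i·b_i) · W · i = 5217 × 790 × 0.01929 = 79498 m³/day.

79500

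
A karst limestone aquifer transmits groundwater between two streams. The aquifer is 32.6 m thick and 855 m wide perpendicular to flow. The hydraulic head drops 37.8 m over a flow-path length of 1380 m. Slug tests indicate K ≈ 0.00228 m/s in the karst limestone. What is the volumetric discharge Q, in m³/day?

150000

Convert K: 0.00228 m/s × 86400 = 197.0 m/day.
Cross-sectional area A = 855 × 32.6 = 27873 m².
Hydraulic gradient i = Δh / L = 37.8 / 1380 = 0.02739.
Darcy's law: Q = K · A · i = 197.0 × 27873 × 0.02739 = 1.504e+05 m³/day.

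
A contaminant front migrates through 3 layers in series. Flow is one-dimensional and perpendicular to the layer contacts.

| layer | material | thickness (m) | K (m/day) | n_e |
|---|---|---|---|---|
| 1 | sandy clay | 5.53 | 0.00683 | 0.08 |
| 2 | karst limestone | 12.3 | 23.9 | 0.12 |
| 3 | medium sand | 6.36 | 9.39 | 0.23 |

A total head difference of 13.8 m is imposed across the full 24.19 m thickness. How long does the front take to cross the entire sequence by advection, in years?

With flow normal to the layers, continuity requires the same specific discharge q through every layer.
Σ(b_i/K_i) = 5.53/0.00683 + 12.3/23.9 + 6.36/9.39 = 810.9 d.
q = Δh / Σ(b_i/K_i) = 13.8 / 810.9 = 0.01702 m/day.
In each layer the seepage velocity is v_i = q/n_i, so the layer transit time is t_i = b_i·n_i / q:
  layer 1 (sandy clay): t_1 = 5.53 × 0.08 / 0.01702 = 25.99 d
  layer 2 (karst limestone): t_2 = 12.3 × 0.12 / 0.01702 = 86.73 d
  layer 3 (medium sand): t_3 = 6.36 × 0.23 / 0.01702 = 85.95 d
Total t = Σ t_i = 198.7 days = 0.5439 years.

0.544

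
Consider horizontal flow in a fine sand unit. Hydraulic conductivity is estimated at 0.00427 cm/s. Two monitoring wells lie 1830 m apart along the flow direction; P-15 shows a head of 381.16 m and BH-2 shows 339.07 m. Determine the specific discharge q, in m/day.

0.0849

Convert K: 0.00427 cm/s × 864 = 3.689 m/day.
Hydraulic gradient i = (381.16 − 339.07) / 1830 = 42.09 / 1830 = 0.02300.
Specific discharge q = K · i = 3.689 × 0.02300 = 0.08485 m/day.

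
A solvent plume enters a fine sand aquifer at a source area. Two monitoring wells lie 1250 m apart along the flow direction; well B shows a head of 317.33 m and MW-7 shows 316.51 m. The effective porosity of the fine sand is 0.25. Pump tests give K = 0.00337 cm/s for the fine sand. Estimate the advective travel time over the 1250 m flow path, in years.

448

Convert K: 0.00337 cm/s × 864 = 2.912 m/day.
Hydraulic gradient i = (317.33 − 316.51) / 1250 = 0.82 / 1250 = 0.0006560.
Darcy flux q = K · i = 2.912 × 0.0006560 = 0.001910 m/day.
Seepage velocity v = q / n_e = 0.001910 / 0.25 = 0.007640 m/day.
Travel time t = L / v = 1250 / 0.007640 = 1.636e+05 days = 447.9 years.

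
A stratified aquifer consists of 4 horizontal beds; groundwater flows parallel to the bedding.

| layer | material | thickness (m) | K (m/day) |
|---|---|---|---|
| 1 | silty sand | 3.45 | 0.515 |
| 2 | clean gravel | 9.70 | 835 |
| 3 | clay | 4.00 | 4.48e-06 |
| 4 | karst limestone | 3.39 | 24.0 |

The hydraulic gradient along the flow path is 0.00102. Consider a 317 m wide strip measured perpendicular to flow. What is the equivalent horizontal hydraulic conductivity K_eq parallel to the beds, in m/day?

398

Flow is parallel to layering, so each bed carries its own Darcy discharge and the transmissivities add.
Σ(K_i·b_i) = 0.515×3.45 + 835×9.70 + 4.48e-06×4.00 + 24.0×3.39 = 8183 m²/day.
Total thickness b = 20.54 m, so K_eq = Σ(K_i·b_i)/b = 398.4 m/day.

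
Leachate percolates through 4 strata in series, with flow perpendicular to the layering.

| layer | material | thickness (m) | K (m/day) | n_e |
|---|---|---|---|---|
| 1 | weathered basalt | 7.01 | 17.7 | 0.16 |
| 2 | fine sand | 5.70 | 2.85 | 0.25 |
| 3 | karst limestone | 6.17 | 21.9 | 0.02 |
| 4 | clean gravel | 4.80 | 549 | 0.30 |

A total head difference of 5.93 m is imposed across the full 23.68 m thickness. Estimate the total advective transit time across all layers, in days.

1.86

With flow normal to the layers, continuity requires the same specific discharge q through every layer.
Σ(b_i/K_i) = 7.01/17.7 + 5.70/2.85 + 6.17/21.9 + 4.80/549 = 2.687 d.
q = Δh / Σ(b_i/K_i) = 5.93 / 2.687 = 2.207 m/day.
In each layer the seepage velocity is v_i = q/n_i, so the layer transit time is t_i = b_i·n_i / q:
  layer 1 (weathered basalt): t_1 = 7.01 × 0.16 / 2.207 = 0.5081 d
  layer 2 (fine sand): t_2 = 5.70 × 0.25 / 2.207 = 0.6456 d
  layer 3 (karst limestone): t_3 = 6.17 × 0.02 / 2.207 = 0.05591 d
  layer 4 (clean gravel): t_4 = 4.80 × 0.30 / 2.207 = 0.6524 d
Total t = Σ t_i = 1.862 days.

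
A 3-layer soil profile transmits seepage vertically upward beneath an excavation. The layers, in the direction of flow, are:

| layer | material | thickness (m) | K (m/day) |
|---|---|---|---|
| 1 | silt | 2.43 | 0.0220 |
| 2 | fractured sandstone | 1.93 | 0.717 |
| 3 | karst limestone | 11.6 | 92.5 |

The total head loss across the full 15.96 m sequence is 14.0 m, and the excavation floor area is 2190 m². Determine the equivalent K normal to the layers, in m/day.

Flow is perpendicular to layering, so the layers act in series and the equivalent K is the thickness-weighted harmonic mean.
Total thickness L = 2.43 + 1.93 + 11.6 = 15.96 m.
Σ(b_i/K_i) = 2.43/0.0220 + 1.93/0.717 + 11.6/92.5 = 113.3 d.
K_eq = L / Σ(b_i/K_i) = 15.96 / 113.3 = 0.1409 m/day.

0.141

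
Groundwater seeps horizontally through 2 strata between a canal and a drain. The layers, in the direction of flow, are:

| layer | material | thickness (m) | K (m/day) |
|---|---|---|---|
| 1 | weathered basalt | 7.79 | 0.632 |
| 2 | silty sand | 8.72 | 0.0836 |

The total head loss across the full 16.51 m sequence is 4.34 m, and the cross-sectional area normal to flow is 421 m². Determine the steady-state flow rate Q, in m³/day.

Flow is perpendicular to layering, so the layers act in series and the equivalent K is the thickness-weighted harmonic mean.
Total thickness L = 7.79 + 8.72 = 16.51 m.
Σ(b_i/K_i) = 7.79/0.632 + 8.72/0.0836 = 116.6 d.
K_eq = L / Σ(b_i/K_i) = 16.51 / 116.6 = 0.1416 m/day.
Q = K_eq · A · (Δh/L) = 0.1416 × 421 × (4.34/16.51) = 15.67 m³/day.

15.7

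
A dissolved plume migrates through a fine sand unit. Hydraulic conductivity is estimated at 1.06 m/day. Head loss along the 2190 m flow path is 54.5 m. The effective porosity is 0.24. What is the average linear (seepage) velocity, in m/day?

0.110

Hydraulic gradient i = Δh / L = 54.5 / 2190 = 0.02489.
Darcy flux q = K · i = 1.060 × 0.02489 = 0.02638 m/day.
Seepage velocity v = q / n_e = 0.02638 / 0.24 = 0.1099 m/day.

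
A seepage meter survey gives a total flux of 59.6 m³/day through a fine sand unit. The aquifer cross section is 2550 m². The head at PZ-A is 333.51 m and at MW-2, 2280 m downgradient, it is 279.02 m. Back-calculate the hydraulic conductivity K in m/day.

Hydraulic gradient i = (333.51 − 279.02) / 2280 = 54.49 / 2280 = 0.02390.
From Q = K·A·i, K = Q / (A·i) = 59.6 / (2550 × 0.02390) = 0.9780 m/day.

0.978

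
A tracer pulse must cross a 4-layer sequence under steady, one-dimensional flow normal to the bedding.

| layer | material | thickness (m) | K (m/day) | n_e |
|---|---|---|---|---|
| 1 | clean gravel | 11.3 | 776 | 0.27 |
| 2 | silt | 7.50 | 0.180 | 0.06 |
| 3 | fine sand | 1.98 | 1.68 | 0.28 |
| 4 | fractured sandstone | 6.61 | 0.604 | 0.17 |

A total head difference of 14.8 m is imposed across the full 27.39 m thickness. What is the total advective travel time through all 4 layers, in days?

With flow normal to the layers, continuity requires the same specific discharge q through every layer.
Σ(b_i/K_i) = 11.3/776 + 7.50/0.180 + 1.98/1.68 + 6.61/0.604 = 53.80 d.
q = Δh / Σ(b_i/K_i) = 14.8 / 53.80 = 0.2751 m/day.
In each layer the seepage velocity is v_i = q/n_i, so the layer transit time is t_i = b_i·n_i / q:
  layer 1 (clean gravel): t_1 = 11.3 × 0.27 / 0.2751 = 11.09 d
  layer 2 (silt): t_2 = 7.50 × 0.06 / 0.2751 = 1.636 d
  layer 3 (fine sand): t_3 = 1.98 × 0.28 / 0.2751 = 2.015 d
  layer 4 (fractured sandstone): t_4 = 6.61 × 0.17 / 0.2751 = 4.085 d
Total t = Σ t_i = 18.83 days.

18.8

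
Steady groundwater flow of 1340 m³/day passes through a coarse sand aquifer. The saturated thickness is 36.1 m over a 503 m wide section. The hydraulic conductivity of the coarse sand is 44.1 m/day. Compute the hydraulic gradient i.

Cross-sectional area A = 503 × 36.1 = 18158 m².
From Q = K·A·i, i = Q / (K·A) = 1340 / (44.10 × 18158) = 0.001673.

0.00167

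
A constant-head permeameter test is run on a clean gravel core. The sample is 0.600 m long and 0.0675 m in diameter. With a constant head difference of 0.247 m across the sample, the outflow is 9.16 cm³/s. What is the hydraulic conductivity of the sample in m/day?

537

Cross-sectional area A = π·(d/2)² = π × (0.0675/2)² = 0.003578 m².
Convert discharge: 9.16 cm³/s = 9.160e-06 m³/s.
Darcy's law rearranged: K = Q·L / (A·Δh) = 9.160e-06 × 0.600 / (0.003578 × 0.247) = 0.006218 m/s = 537.2 m/day.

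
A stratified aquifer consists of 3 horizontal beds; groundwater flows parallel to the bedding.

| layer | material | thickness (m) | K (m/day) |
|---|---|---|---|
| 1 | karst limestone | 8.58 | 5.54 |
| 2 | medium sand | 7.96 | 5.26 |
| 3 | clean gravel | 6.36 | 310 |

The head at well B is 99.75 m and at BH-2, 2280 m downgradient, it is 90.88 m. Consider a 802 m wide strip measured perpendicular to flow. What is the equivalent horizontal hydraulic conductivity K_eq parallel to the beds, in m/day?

90.0

Flow is parallel to layering, so each bed carries its own Darcy discharge and the transmissivities add.
Σ(K_i·b_i) = 5.54×8.58 + 5.26×7.96 + 310×6.36 = 2061 m²/day.
Total thickness b = 22.90 m, so K_eq = Σ(K_i·b_i)/b = 90.00 m/day.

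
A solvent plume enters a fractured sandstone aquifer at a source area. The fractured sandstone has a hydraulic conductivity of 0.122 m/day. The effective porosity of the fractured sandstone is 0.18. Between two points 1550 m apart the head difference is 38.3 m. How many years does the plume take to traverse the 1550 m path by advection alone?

253

Hydraulic gradient i = Δh / L = 38.3 / 1550 = 0.02471.
Darcy flux q = K · i = 0.1220 × 0.02471 = 0.003015 m/day.
Seepage velocity v = q / n_e = 0.003015 / 0.18 = 0.01675 m/day.
Travel time t = L / v = 1550 / 0.01675 = 92550 days = 253.4 years.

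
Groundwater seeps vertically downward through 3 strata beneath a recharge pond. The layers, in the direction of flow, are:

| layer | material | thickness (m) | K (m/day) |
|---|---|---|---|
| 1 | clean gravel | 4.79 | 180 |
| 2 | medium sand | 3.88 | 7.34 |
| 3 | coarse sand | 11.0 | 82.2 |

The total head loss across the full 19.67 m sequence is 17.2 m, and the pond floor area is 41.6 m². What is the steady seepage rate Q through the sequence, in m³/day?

Flow is perpendicular to layering, so the layers act in series and the equivalent K is the thickness-weighted harmonic mean.
Total thickness L = 4.79 + 3.88 + 11.0 = 19.67 m.
Σ(b_i/K_i) = 4.79/180 + 3.88/7.34 + 11.0/82.2 = 0.6890 d.
K_eq = L / Σ(b_i/K_i) = 19.67 / 0.6890 = 28.55 m/day.
Q = K_eq · A · (Δh/L) = 28.55 × 41.6 × (17.2/19.67) = 1038 m³/day.

1040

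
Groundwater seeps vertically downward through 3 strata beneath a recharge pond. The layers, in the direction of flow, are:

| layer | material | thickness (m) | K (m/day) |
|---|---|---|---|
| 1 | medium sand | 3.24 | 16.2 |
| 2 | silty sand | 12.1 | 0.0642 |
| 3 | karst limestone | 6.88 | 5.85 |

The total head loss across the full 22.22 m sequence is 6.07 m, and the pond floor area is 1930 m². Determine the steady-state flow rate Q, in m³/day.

61.7

Flow is perpendicular to layering, so the layers act in series and the equivalent K is the thickness-weighted harmonic mean.
Total thickness L = 3.24 + 12.1 + 6.88 = 22.22 m.
Σ(b_i/K_i) = 3.24/16.2 + 12.1/0.0642 + 6.88/5.85 = 189.8 d.
K_eq = L / Σ(b_i/K_i) = 22.22 / 189.8 = 0.1170 m/day.
Q = K_eq · A · (Δh/L) = 0.1170 × 1930 × (6.07/22.22) = 61.71 m³/day.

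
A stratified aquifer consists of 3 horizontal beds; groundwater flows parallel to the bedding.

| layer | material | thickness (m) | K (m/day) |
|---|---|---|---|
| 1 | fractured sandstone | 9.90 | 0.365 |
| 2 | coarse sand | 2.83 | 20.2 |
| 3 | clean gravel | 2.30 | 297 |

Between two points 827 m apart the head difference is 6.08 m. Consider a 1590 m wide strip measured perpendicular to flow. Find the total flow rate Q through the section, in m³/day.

Flow is parallel to layering, so each bed carries its own Darcy discharge and the transmissivities add.
Σ(K_i·b_i) = 0.365×9.90 + 20.2×2.83 + 297×2.30 = 743.9 m²/day.
Hydraulic gradient i = Δh / L = 6.08 / 827 = 0.007352.
Q = Σ(K_i·b_i) · W · i = 743.9 × 1590 × 0.007352 = 8696 m³/day.

8700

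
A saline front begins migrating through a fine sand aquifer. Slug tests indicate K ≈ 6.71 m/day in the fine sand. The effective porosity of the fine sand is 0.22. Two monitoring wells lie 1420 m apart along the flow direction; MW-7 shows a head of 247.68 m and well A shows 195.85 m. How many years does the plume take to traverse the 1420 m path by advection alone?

Hydraulic gradient i = (247.68 − 195.85) / 1420 = 51.83 / 1420 = 0.03650.
Darcy flux q = K · i = 6.710 × 0.03650 = 0.2449 m/day.
Seepage velocity v = q / n_e = 0.2449 / 0.22 = 1.113 m/day.
Travel time t = L / v = 1420 / 1.113 = 1276 days = 3.492 years.

3.49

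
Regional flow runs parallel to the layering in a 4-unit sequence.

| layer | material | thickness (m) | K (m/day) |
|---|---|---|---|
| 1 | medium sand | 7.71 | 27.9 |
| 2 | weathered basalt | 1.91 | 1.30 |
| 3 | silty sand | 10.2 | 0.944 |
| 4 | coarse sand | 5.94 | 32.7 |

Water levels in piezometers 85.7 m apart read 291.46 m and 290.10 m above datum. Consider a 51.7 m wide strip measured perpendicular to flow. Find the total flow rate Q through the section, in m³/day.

Flow is parallel to layering, so each bed carries its own Darcy discharge and the transmissivities add.
Σ(K_i·b_i) = 27.9×7.71 + 1.30×1.91 + 0.944×10.2 + 32.7×5.94 = 421.5 m²/day.
Hydraulic gradient i = (291.46 − 290.10) / 85.7 = 1.36 / 85.7 = 0.01587.
Q = Σ(K_i·b_i) · W · i = 421.5 × 51.7 × 0.01587 = 345.8 m³/day.

346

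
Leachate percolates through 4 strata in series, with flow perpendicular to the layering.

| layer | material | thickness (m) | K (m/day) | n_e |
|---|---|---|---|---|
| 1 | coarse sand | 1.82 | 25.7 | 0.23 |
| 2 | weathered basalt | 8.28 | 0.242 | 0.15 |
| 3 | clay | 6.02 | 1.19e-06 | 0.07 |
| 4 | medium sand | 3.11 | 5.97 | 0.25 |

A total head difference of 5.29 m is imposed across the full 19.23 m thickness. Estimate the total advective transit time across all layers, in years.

7490

With flow normal to the layers, continuity requires the same specific discharge q through every layer.
Σ(b_i/K_i) = 1.82/25.7 + 8.28/0.242 + 6.02/1.19e-06 + 3.11/5.97 = 5.059e+06 d.
q = Δh / Σ(b_i/K_i) = 5.29 / 5.059e+06 = 1.046e-06 m/day.
In each layer the seepage velocity is v_i = q/n_i, so the layer transit time is t_i = b_i·n_i / q:
  layer 1 (coarse sand): t_1 = 1.82 × 0.23 / 1.046e-06 = 4.003e+05 d
  layer 2 (weathered basalt): t_2 = 8.28 × 0.15 / 1.046e-06 = 1.188e+06 d
  layer 3 (clay): t_3 = 6.02 × 0.07 / 1.046e-06 = 4.030e+05 d
  layer 4 (medium sand): t_4 = 3.11 × 0.25 / 1.046e-06 = 7.435e+05 d
Total t = Σ t_i = 2.735e+06 days = 7487 years.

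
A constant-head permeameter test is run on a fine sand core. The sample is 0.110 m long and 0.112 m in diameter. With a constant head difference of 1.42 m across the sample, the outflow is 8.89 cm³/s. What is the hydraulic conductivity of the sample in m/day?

Cross-sectional area A = π·(d/2)² = π × (0.112/2)² = 0.009852 m².
Convert discharge: 8.89 cm³/s = 8.890e-06 m³/s.
Darcy's law rearranged: K = Q·L / (A·Δh) = 8.890e-06 × 0.110 / (0.009852 × 1.42) = 6.990e-05 m/s = 6.039 m/day.

6.04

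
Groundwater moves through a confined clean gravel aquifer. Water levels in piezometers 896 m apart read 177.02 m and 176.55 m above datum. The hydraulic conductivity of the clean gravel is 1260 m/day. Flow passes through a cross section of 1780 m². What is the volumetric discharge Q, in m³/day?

Hydraulic gradient i = (177.02 − 176.55) / 896 = 0.47 / 896 = 0.0005246.
Darcy's law: Q = K · A · i = 1260 × 1780 × 0.0005246 = 1176 m³/day.

1180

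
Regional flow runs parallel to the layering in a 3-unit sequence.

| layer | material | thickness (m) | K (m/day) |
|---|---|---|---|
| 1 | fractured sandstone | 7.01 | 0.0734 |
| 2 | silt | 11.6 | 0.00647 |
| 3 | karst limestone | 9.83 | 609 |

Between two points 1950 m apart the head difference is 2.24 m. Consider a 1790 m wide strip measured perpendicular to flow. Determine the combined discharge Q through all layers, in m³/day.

Flow is parallel to layering, so each bed carries its own Darcy discharge and the transmissivities add.
Σ(K_i·b_i) = 0.0734×7.01 + 0.00647×11.6 + 609×9.83 = 5987 m²/day.
Hydraulic gradient i = Δh / L = 2.24 / 1950 = 0.001149.
Q = Σ(K_i·b_i) · W · i = 5987 × 1790 × 0.001149 = 12311 m³/day.

12300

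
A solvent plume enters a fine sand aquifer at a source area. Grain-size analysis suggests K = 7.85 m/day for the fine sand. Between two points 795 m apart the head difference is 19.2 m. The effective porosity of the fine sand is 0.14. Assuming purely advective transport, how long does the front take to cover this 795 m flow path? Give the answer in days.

587

Hydraulic gradient i = Δh / L = 19.2 / 795 = 0.02415.
Darcy flux q = K · i = 7.850 × 0.02415 = 0.1896 m/day.
Seepage velocity v = q / n_e = 0.1896 / 0.14 = 1.354 m/day.
Travel time t = L / v = 795 / 1.354 = 587.1 days.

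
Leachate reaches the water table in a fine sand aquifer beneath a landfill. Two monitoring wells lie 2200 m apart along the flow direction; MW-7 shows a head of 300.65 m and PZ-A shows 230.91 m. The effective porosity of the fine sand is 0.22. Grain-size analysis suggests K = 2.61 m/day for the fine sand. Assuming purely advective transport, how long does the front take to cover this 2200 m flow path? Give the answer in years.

Hydraulic gradient i = (300.65 − 230.91) / 2200 = 69.74 / 2200 = 0.03170.
Darcy flux q = K · i = 2.610 × 0.03170 = 0.08274 m/day.
Seepage velocity v = q / n_e = 0.08274 / 0.22 = 0.3761 m/day.
Travel time t = L / v = 2200 / 0.3761 = 5850 days = 16.02 years.

16.0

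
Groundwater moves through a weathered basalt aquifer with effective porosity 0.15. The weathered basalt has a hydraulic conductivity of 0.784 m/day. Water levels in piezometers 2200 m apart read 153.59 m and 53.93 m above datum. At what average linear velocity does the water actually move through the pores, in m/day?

0.237

Hydraulic gradient i = (153.59 − 53.93) / 2200 = 99.66 / 2200 = 0.04530.
Darcy flux q = K · i = 0.7840 × 0.04530 = 0.03552 m/day.
Seepage velocity v = q / n_e = 0.03552 / 0.15 = 0.2368 m/day.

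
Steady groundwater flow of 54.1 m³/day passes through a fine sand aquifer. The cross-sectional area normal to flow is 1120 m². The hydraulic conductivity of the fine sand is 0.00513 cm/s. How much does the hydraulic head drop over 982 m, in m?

10.7

Convert K: 0.00513 cm/s × 864 = 4.432 m/day.
From Q = K·A·i, i = Q / (K·A) = 54.1 / (4.432 × 1120) = 0.01090.
Head loss Δh = i · L = 0.01090 × 982 = 10.70 m.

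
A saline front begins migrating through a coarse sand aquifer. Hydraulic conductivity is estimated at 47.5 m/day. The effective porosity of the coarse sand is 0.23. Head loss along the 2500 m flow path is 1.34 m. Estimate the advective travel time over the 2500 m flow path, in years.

Hydraulic gradient i = Δh / L = 1.34 / 2500 = 0.0005360.
Darcy flux q = K · i = 47.50 × 0.0005360 = 0.02546 m/day.
Seepage velocity v = q / n_e = 0.02546 / 0.23 = 0.1107 m/day.
Travel time t = L / v = 2500 / 0.1107 = 22584 days = 61.83 years.

61.8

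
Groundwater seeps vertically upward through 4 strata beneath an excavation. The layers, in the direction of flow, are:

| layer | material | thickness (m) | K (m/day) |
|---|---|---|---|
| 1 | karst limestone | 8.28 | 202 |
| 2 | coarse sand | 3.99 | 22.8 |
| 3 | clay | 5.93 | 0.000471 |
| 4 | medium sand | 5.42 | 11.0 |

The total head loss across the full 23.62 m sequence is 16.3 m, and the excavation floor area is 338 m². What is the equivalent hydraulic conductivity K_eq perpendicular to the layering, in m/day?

Flow is perpendicular to layering, so the layers act in series and the equivalent K is the thickness-weighted harmonic mean.
Total thickness L = 8.28 + 3.99 + 5.93 + 5.42 = 23.62 m.
Σ(b_i/K_i) = 8.28/202 + 3.99/22.8 + 5.93/0.000471 + 5.42/11.0 = 12591 d.
K_eq = L / Σ(b_i/K_i) = 23.62 / 12591 = 0.001876 m/day.

0.00188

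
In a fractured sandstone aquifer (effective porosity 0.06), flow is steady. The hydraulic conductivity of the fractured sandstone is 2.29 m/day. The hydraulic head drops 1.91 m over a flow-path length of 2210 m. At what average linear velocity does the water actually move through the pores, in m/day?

Hydraulic gradient i = Δh / L = 1.91 / 2210 = 0.0008643.
Darcy flux q = K · i = 2.290 × 0.0008643 = 0.001979 m/day.
Seepage velocity v = q / n_e = 0.001979 / 0.06 = 0.03299 m/day.

0.0330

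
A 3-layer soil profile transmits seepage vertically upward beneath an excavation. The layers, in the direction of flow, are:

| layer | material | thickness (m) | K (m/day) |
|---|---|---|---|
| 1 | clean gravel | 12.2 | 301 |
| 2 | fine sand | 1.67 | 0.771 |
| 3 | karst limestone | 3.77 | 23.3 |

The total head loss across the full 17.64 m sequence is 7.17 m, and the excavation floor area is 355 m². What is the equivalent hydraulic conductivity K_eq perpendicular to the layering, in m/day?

Flow is perpendicular to layering, so the layers act in series and the equivalent K is the thickness-weighted harmonic mean.
Total thickness L = 12.2 + 1.67 + 3.77 = 17.64 m.
Σ(b_i/K_i) = 12.2/301 + 1.67/0.771 + 3.77/23.3 = 2.368 d.
K_eq = L / Σ(b_i/K_i) = 17.64 / 2.368 = 7.448 m/day.

7.45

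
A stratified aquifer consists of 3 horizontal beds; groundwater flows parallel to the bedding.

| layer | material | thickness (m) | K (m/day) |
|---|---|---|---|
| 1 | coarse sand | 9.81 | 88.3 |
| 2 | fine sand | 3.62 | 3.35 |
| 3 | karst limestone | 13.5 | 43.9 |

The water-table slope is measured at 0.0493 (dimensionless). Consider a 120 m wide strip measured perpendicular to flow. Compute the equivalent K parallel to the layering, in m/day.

Flow is parallel to layering, so each bed carries its own Darcy discharge and the transmissivities add.
Σ(K_i·b_i) = 88.3×9.81 + 3.35×3.62 + 43.9×13.5 = 1471 m²/day.
Total thickness b = 26.93 m, so K_eq = Σ(K_i·b_i)/b = 54.62 m/day.

54.6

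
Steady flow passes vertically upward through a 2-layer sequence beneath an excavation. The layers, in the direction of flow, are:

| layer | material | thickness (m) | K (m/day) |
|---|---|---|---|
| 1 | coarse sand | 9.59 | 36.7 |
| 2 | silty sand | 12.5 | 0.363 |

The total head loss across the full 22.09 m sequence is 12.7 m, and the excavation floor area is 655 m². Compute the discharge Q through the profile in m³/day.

Flow is perpendicular to layering, so the layers act in series and the equivalent K is the thickness-weighted harmonic mean.
Total thickness L = 9.59 + 12.5 = 22.09 m.
Σ(b_i/K_i) = 9.59/36.7 + 12.5/0.363 = 34.70 d.
K_eq = L / Σ(b_i/K_i) = 22.09 / 34.70 = 0.6367 m/day.
Q = K_eq · A · (Δh/L) = 0.6367 × 655 × (12.7/22.09) = 239.7 m³/day.

240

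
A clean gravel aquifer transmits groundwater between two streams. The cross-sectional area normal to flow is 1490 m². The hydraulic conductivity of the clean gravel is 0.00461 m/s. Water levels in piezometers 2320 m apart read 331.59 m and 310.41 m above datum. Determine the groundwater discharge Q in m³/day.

5420

Convert K: 0.00461 m/s × 86400 = 398.3 m/day.
Hydraulic gradient i = (331.59 − 310.41) / 2320 = 21.18 / 2320 = 0.009129.
Darcy's law: Q = K · A · i = 398.3 × 1490 × 0.009129 = 5418 m³/day.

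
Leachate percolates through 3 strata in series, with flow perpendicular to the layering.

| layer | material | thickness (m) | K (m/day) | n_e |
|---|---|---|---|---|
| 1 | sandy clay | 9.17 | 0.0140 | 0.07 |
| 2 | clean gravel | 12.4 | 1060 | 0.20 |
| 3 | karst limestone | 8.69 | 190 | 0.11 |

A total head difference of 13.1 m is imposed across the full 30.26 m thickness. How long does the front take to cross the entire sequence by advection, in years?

With flow normal to the layers, continuity requires the same specific discharge q through every layer.
Σ(b_i/K_i) = 9.17/0.0140 + 12.4/1060 + 8.69/190 = 655.1 d.
q = Δh / Σ(b_i/K_i) = 13.1 / 655.1 = 0.02000 m/day.
In each layer the seepage velocity is v_i = q/n_i, so the layer transit time is t_i = b_i·n_i / q:
  layer 1 (sandy clay): t_1 = 9.17 × 0.07 / 0.02000 = 32.10 d
  layer 2 (clean gravel): t_2 = 12.4 × 0.20 / 0.02000 = 124.0 d
  layer 3 (karst limestone): t_3 = 8.69 × 0.11 / 0.02000 = 47.80 d
Total t = Σ t_i = 203.9 days = 0.5583 years.

0.558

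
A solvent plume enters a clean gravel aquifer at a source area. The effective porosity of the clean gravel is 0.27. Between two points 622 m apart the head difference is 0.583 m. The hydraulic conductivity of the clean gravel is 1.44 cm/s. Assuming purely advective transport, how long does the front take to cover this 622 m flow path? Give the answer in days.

Convert K: 1.44 cm/s × 864 = 1244 m/day.
Hydraulic gradient i = Δh / L = 0.583 / 622 = 0.0009373.
Darcy flux q = K · i = 1244 × 0.0009373 = 1.166 m/day.
Seepage velocity v = q / n_e = 1.166 / 0.27 = 4.319 m/day.
Travel time t = L / v = 622 / 4.319 = 144.0 days.

144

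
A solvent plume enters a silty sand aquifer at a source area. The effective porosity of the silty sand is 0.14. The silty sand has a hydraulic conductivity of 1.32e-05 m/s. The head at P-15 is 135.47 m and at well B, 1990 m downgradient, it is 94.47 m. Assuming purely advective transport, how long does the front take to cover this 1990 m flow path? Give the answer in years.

Convert K: 1.32e-05 m/s × 86400 = 1.140 m/day.
Hydraulic gradient i = (135.47 − 94.47) / 1990 = 41 / 1990 = 0.02060.
Darcy flux q = K · i = 1.140 × 0.02060 = 0.02350 m/day.
Seepage velocity v = q / n_e = 0.02350 / 0.14 = 0.1678 m/day.
Travel time t = L / v = 1990 / 0.1678 = 11857 days = 32.46 years.

32.5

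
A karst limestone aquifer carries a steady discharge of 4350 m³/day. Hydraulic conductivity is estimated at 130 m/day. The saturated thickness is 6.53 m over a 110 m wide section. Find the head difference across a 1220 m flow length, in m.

Cross-sectional area A = 110 × 6.53 = 718.3 m².
From Q = K·A·i, i = Q / (K·A) = 4350 / (130.0 × 718.3) = 0.04658.
Head loss Δh = i · L = 0.04658 × 1220 = 56.83 m.

56.8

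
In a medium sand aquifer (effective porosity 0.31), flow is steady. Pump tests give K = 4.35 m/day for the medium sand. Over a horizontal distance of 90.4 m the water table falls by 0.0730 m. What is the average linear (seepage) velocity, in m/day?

Hydraulic gradient i = Δh / L = 0.0730 / 90.4 = 0.0008075.
Darcy flux q = K · i = 4.350 × 0.0008075 = 0.003513 m/day.
Seepage velocity v = q / n_e = 0.003513 / 0.31 = 0.01133 m/day.

0.0113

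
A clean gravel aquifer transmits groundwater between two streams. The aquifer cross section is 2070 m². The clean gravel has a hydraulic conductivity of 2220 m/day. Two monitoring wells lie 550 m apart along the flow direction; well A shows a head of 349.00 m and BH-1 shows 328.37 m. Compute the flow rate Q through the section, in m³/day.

Hydraulic gradient i = (349.00 − 328.37) / 550 = 20.63 / 550 = 0.03751.
Darcy's law: Q = K · A · i = 2220 × 2070 × 0.03751 = 1.724e+05 m³/day.

172000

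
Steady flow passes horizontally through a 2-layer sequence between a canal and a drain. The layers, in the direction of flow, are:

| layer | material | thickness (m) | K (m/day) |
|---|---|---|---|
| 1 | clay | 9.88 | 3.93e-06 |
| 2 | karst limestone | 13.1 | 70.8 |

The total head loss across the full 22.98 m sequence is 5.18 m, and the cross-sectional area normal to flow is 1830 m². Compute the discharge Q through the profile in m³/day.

Flow is perpendicular to layering, so the layers act in series and the equivalent K is the thickness-weighted harmonic mean.
Total thickness L = 9.88 + 13.1 = 22.98 m.
Σ(b_i/K_i) = 9.88/3.93e-06 + 13.1/70.8 = 2.514e+06 d.
K_eq = L / Σ(b_i/K_i) = 22.98 / 2.514e+06 = 9.141e-06 m/day.
Q = K_eq · A · (Δh/L) = 9.141e-06 × 1830 × (5.18/22.98) = 0.003771 m³/day.

0.00377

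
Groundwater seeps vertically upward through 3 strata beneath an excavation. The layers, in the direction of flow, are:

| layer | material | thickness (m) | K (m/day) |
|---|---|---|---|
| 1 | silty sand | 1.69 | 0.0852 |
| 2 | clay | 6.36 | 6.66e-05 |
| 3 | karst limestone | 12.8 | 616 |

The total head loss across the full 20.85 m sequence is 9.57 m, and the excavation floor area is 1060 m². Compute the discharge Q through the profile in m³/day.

Flow is perpendicular to layering, so the layers act in series and the equivalent K is the thickness-weighted harmonic mean.
Total thickness L = 1.69 + 6.36 + 12.8 = 20.85 m.
Σ(b_i/K_i) = 1.69/0.0852 + 6.36/6.66e-05 + 12.8/616 = 95515 d.
K_eq = L / Σ(b_i/K_i) = 20.85 / 95515 = 0.0002183 m/day.
Q = K_eq · A · (Δh/L) = 0.0002183 × 1060 × (9.57/20.85) = 0.1062 m³/day.

0.106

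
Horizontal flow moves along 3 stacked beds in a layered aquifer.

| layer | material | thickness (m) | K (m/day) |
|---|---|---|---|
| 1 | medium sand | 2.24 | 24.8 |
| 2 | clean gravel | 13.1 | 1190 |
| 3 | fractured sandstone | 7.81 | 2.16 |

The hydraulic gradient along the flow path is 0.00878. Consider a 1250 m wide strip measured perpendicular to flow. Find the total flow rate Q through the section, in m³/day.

Flow is parallel to layering, so each bed carries its own Darcy discharge and the transmissivities add.
Σ(K_i·b_i) = 24.8×2.24 + 1190×13.1 + 2.16×7.81 = 15661 m²/day.
Hydraulic gradient i = 0.00878.
Q = Σ(K_i·b_i) · W · i = 15661 × 1250 × 0.008780 = 1.719e+05 m³/day.

172000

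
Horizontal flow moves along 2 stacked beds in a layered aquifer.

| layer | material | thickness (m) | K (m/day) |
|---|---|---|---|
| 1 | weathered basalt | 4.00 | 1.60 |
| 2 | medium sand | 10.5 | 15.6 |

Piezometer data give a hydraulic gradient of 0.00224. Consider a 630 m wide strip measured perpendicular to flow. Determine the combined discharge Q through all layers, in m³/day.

Flow is parallel to layering, so each bed carries its own Darcy discharge and the transmissivities add.
Σ(K_i·b_i) = 1.60×4.00 + 15.6×10.5 = 170.2 m²/day.
Hydraulic gradient i = 0.00224.
Q = Σ(K_i·b_i) · W · i = 170.2 × 630 × 0.002240 = 240.2 m³/day.

240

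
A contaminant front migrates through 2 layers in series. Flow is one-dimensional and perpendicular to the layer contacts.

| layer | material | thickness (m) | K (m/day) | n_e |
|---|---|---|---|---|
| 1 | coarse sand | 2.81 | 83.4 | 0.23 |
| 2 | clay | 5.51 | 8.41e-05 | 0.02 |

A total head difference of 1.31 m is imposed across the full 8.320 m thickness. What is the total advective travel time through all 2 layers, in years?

With flow normal to the layers, continuity requires the same specific discharge q through every layer.
Σ(b_i/K_i) = 2.81/83.4 + 5.51/8.41e-05 = 65517 d.
q = Δh / Σ(b_i/K_i) = 1.31 / 65517 = 1.999e-05 m/day.
In each layer the seepage velocity is v_i = q/n_i, so the layer transit time is t_i = b_i·n_i / q:
  layer 1 (coarse sand): t_1 = 2.81 × 0.23 / 1.999e-05 = 32324 d
  layer 2 (clay): t_2 = 5.51 × 0.02 / 1.999e-05 = 5511 d
Total t = Σ t_i = 37835 days = 103.6 years.

104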